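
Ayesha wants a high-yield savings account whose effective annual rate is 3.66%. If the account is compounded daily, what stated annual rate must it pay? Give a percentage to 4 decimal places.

(1 + r/365)^365 − 1 = 0.0366, so 1 + r/365 = 1.0366^(1/365).
r/365 = 0.000098, so r = 0.035948 = 3.5948%.

3.5948%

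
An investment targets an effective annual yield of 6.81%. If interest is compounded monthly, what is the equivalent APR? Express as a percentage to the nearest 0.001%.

6.606%

(1 + r/12)^12 − 1 = 0.0681, so 1 + r/12 = 1.0681^(1/12).
r/12 = 0.005505, so r = 0.066063 = 6.606%.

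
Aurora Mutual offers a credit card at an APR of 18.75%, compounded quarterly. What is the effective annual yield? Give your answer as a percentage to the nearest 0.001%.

EAR = (1 + 0.1875/4)^4 − 1.
= 1.201100 − 1 = 20.110%.

20.110%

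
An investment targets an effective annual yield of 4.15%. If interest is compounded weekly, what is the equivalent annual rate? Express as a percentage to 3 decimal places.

4.068%

(1 + r/52)^52 − 1 = 0.0415, so 1 + r/52 = 1.0415^(1/52).
r/52 = 0.000782, so r = 0.040678 = 4.068%.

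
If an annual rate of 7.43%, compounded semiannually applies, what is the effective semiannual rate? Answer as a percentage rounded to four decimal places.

3.7150%

With a nominal annual rate compounded semiannually, the periodic rate is the nominal rate divided by 2.
i = 0.0743 / 2 = 0.0371500 = 3.7150%.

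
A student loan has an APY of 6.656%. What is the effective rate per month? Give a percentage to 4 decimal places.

The per-month rate i satisfies (1 + i)^12 = 1 + 0.06656.
i = 1.06656^(1/12) − 1 = 0.0053843 = 0.5384%.

0.5384%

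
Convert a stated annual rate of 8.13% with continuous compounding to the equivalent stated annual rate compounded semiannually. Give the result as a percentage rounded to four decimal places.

EAR under continuous compounding: e^0.0813 − 1 = 0.084696.
Solve (1 + r/2)^2 = 1.084696: r/2 = 1.084696^(1/2) − 1 = 0.041488, so r = 0.082975 = 8.2975%.

8.2975%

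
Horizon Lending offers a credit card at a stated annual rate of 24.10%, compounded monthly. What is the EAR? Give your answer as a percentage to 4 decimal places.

EAR = (1 + 0.2410/12)^12 − 1.
= (1 + 0.020083)^12 − 1 = 1.269486 − 1 = 26.9486%.

26.9486%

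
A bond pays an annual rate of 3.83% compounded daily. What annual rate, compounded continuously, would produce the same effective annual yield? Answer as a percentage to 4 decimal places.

EAR = (1 + 0.0383/365)^365 − 1 = 0.039041.
Equivalent continuous rate: r = ln(1 + 0.039041) = 0.038298 = 3.8298%.

3.8298%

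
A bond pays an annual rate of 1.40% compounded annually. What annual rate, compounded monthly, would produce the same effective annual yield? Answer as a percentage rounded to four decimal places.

Compounded annually, EAR = nominal = 0.014000.
Solve (1 + r/12)^12 = 1.014000: r/12 = 1.014000^(1/12) − 1 = 0.001159, so r = 0.013911 = 1.3911%.

1.3911%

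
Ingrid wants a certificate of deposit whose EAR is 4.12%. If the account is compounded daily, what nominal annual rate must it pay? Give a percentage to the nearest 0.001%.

4.038%

(1 + r/365)^365 − 1 = 0.0412, so 1 + r/365 = 1.0412^(1/365).
r/365 = 0.000111, so r = 0.040376 = 4.038%.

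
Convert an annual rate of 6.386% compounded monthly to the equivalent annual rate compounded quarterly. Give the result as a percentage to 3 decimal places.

EAR = (1 + 0.06386/12)^12 − 1 = 0.065763.
Solve (1 + r/4)^4 = 1.065763: r/4 = 1.065763^(1/4) − 1 = 0.016050, so r = 0.064200 = 6.420%.

6.420%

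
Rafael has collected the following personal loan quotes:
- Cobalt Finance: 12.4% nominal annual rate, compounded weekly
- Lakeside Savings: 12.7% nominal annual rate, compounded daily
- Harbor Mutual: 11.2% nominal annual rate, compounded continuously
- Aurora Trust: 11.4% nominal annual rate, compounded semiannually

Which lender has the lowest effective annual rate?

Cobalt Finance: (1 + 0.124/52)^52 − 1 = 13.185%
Lakeside Savings: (1 + 0.127/365)^365 − 1 = 13.539%
Harbor Mutual: e^0.112 − 1 = 11.851%
Aurora Trust: (1 + 0.114/2)^2 − 1 = 11.725%
The lowest effective annual rate is Aurora Trust at 11.725%.

Aurora Trust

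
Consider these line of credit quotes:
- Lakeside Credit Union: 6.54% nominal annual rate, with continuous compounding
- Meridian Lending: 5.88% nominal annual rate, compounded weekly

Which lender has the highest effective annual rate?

Lakeside Credit Union

Lakeside Credit Union: e^0.0654 − 1 = 6.759%
Meridian Lending: (1 + 0.0588/52)^52 − 1 = 6.053%
The highest effective annual rate is Lakeside Credit Union at 6.759%.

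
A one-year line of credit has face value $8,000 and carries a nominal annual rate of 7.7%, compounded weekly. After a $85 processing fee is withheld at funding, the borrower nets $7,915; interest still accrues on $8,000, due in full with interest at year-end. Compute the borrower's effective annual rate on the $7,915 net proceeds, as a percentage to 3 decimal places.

9.158%

Amount owed after one year: 8,000 × (1 + 0.077/52)^52 = 8,000 × 1.079981 = $8,639.84.
Effective rate on net proceeds: 8,639.84 / 7,915 − 1 = 0.091579 = 9.158%.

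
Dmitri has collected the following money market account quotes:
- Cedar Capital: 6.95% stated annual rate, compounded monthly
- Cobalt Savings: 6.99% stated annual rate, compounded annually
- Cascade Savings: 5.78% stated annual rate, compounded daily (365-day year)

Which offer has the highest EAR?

Cedar Capital

Cedar Capital: (1 + 0.0695/12)^12 − 1 = 7.176%
Cobalt Savings: compounded annually, EAR = 6.990%
Cascade Savings: (1 + 0.0578/365)^365 − 1 = 5.950%
The highest effective annual rate is Cedar Capital at 7.176%.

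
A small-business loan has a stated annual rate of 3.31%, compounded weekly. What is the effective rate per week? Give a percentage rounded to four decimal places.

With a nominal annual rate compounded weekly, the periodic rate is the nominal rate divided by 52.
i = 0.0331 / 52 = 0.0006365 = 0.0637%.

0.0637%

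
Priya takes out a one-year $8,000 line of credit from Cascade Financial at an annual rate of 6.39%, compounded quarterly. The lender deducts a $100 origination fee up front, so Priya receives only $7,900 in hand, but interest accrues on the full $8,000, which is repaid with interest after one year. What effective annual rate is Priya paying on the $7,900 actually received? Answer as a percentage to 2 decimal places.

7.89%

Amount owed after one year: 8,000 × (1 + 0.0639/4)^4 = 8,000 × 1.065448 = $8,523.58.
Effective rate on net proceeds: 8,523.58 / 7,900 − 1 = 0.078934 = 7.89%.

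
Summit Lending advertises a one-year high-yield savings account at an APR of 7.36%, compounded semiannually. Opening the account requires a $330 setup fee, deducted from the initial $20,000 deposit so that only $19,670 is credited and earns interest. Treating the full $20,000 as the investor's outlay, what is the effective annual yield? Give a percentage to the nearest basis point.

5.72%

Value after one year: 19,670 × (1 + 0.0736/2)^2 = 19,670 × 1.074954 = $21,144.35.
Effective yield on the $20,000 outlay: 21,144.35 / 20,000 − 1 = 0.057217 = 5.72%.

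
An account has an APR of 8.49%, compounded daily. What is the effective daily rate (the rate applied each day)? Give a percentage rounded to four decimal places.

0.0233%

With a nominal annual rate compounded daily, the periodic rate is the nominal rate divided by 365.
i = 0.0849 / 365 = 0.0002326 = 0.0233%.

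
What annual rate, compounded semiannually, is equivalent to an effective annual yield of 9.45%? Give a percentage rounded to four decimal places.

(1 + r/2)^2 − 1 = 0.0945, so 1 + r/2 = 1.0945^(1/2).
r/2 = 0.046184, so r = 0.092367 = 9.2367%.

9.2367%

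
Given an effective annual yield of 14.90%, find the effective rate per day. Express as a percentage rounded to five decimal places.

The per-day rate i satisfies (1 + i)^365 = 1 + 0.1490.
i = 1.1490^(1/365) − 1 = 0.0003806 = 0.03806%.

0.03806%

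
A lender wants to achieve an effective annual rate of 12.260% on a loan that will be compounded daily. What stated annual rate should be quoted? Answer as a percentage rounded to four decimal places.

(1 + r/365)^365 − 1 = 0.12260, so 1 + r/365 = 1.12260^(1/365).
r/365 = 0.000317, so r = 0.115666 = 11.5666%.

11.5666%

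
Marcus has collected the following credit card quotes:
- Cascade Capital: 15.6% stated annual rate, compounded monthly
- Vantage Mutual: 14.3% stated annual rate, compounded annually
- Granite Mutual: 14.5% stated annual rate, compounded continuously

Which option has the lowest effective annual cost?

Cascade Capital: (1 + 0.156/12)^12 − 1 = 16.765%
Vantage Mutual: compounded annually, EAR = 14.300%
Granite Mutual: e^0.145 − 1 = 15.604%
The lowest effective annual rate is Vantage Mutual at 14.300%.

Vantage Mutual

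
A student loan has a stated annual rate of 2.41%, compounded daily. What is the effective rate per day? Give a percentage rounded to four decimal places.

With a nominal annual rate compounded daily, the periodic rate is the nominal rate divided by 365.
i = 0.0241 / 365 = 0.0000660 = 0.0066%.

0.0066%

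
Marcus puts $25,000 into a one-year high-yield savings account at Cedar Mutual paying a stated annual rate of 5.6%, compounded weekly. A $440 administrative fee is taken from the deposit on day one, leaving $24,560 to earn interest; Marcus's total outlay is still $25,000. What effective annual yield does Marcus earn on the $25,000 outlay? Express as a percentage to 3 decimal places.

Value after one year: 24,560 × (1 + 0.056/52)^52 = 24,560 × 1.057566 = $25,973.82.
Effective yield on the $25,000 outlay: 25,973.82 / 25,000 − 1 = 0.038953 = 3.895%.

3.895%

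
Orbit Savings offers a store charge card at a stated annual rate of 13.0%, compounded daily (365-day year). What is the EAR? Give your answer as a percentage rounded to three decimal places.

13.880%

EAR = (1 + 0.130/365)^365 − 1.
= (1 + 0.000356)^365 − 1 = 1.138802 − 1 = 13.880%.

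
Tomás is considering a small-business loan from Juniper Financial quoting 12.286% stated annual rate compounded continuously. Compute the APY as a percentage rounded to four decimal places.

13.0726%

With continuous compounding, EAR = e^0.12286 − 1.
e^0.12286 = 1.130726, so EAR = 0.130726 = 13.0726%.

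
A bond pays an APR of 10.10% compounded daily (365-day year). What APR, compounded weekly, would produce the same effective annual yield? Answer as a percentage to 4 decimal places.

10.1084%

EAR = (1 + 0.1010/365)^365 − 1 = 0.106261.
Solve (1 + r/52)^52 = 1.106261: r/52 = 1.106261^(1/52) − 1 = 0.001944, so r = 0.101084 = 10.1084%.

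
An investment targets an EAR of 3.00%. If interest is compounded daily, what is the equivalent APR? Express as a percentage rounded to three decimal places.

(1 + r/365)^365 − 1 = 0.0300, so 1 + r/365 = 1.0300^(1/365).
r/365 = 0.000081, so r = 0.029560 = 2.956%.

2.956%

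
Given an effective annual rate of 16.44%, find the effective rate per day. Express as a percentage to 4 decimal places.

The per-day rate i satisfies (1 + i)^365 = 1 + 0.1644.
i = 1.1644^(1/365) − 1 = 0.0004171 = 0.0417%.

0.0417%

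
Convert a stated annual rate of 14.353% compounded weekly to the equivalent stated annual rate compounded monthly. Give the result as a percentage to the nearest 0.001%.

EAR = (1 + 0.14353/52)^52 − 1 = 0.154113.
Solve (1 + r/12)^12 = 1.154113: r/12 = 1.154113^(1/12) − 1 = 0.012016, so r = 0.144192 = 14.419%.

14.419%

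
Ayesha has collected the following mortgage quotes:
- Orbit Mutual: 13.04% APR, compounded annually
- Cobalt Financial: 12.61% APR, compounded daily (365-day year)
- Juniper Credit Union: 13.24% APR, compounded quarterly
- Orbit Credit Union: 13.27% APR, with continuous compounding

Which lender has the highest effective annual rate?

Orbit Credit Union

Orbit Mutual: compounded annually, EAR = 13.040%
Cobalt Financial: (1 + 0.1261/365)^365 − 1 = 13.437%
Juniper Credit Union: (1 + 0.1324/4)^4 − 1 = 13.912%
Orbit Credit Union: e^0.1327 − 1 = 14.191%
The highest effective annual rate is Orbit Credit Union at 14.191%.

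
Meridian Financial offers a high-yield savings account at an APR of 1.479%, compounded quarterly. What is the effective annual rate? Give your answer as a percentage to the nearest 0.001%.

EAR = (1 + 0.01479/4)^4 − 1.
= 1.014872 − 1 = 1.487%.

1.487%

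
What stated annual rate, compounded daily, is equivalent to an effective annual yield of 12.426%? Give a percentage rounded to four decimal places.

(1 + r/365)^365 − 1 = 0.12426, so 1 + r/365 = 1.12426^(1/365).
r/365 = 0.000321, so r = 0.117144 = 11.7144%.

11.7144%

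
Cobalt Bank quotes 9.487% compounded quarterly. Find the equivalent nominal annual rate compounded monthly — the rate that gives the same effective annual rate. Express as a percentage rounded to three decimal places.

EAR = (1 + 0.09487/4)^4 − 1 = 0.098299.
Solve (1 + r/12)^12 = 1.098299: r/12 = 1.098299^(1/12) − 1 = 0.007844, so r = 0.094130 = 9.413%.

9.413%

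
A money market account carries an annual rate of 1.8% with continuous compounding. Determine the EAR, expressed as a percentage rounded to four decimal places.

1.8163%

With continuous compounding, EAR = e^0.018 − 1.
e^0.018 = 1.018163, so EAR = 0.018163 = 1.8163%.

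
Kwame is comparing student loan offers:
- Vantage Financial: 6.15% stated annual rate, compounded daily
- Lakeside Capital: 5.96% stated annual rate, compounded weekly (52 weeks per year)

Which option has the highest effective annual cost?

Vantage Financial

Vantage Financial: (1 + 0.0615/365)^365 − 1 = 6.342%
Lakeside Capital: (1 + 0.0596/52)^52 − 1 = 6.138%
The highest effective annual rate is Vantage Financial at 6.342%.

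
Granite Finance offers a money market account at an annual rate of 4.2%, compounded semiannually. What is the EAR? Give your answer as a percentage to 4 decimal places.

EAR = (1 + 0.042/2)^2 − 1.
= 1.042441 − 1 = 4.2441%.

4.2441%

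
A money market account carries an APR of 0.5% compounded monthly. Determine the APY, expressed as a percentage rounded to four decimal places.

0.5011%

EAR = (1 + 0.005/12)^12 − 1.
= (1 + 0.000417)^12 − 1 = 1.005011 − 1 = 0.5011%.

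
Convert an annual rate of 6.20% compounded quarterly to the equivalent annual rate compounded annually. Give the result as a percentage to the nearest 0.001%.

EAR = (1 + 0.0620/4)^4 − 1 = 0.063456.
Compounded annually, the equivalent nominal rate is the EAR itself: 6.346%.

6.346%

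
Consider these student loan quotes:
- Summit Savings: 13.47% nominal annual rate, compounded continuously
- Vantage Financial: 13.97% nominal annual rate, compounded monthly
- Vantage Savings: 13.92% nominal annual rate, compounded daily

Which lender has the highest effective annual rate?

Vantage Savings

Summit Savings: e^0.1347 − 1 = 14.419%
Vantage Financial: (1 + 0.1397/12)^12 − 1 = 14.900%
Vantage Savings: (1 + 0.1392/365)^365 − 1 = 14.932%
The highest effective annual rate is Vantage Savings at 14.932%.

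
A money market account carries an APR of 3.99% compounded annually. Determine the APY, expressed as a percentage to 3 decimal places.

3.990%

Annual compounding means the effective rate equals the nominal rate: 3.990%.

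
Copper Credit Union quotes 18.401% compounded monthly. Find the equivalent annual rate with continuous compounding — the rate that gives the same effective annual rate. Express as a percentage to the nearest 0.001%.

EAR = (1 + 0.18401/12)^12 − 1 = 0.200350.
Equivalent continuous rate: r = ln(1 + 0.200350) = 0.182613 = 18.261%.

18.261%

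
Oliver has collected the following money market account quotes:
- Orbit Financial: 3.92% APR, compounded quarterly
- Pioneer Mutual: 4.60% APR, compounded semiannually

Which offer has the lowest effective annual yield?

Orbit Financial

Orbit Financial: (1 + 0.0392/4)^4 − 1 = 3.978%
Pioneer Mutual: (1 + 0.0460/2)^2 − 1 = 4.653%
The lowest effective annual rate is Orbit Financial at 3.978%.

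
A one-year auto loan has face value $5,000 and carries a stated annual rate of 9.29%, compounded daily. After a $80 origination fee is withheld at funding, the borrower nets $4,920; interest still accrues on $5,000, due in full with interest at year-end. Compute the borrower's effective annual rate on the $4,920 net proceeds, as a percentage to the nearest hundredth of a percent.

11.52%

Amount owed after one year: 5,000 × (1 + 0.0929/365)^365 = 5,000 × 1.097339 = $5,486.70.
Effective rate on net proceeds: 5,486.70 / 4,920 − 1 = 0.115182 = 11.52%.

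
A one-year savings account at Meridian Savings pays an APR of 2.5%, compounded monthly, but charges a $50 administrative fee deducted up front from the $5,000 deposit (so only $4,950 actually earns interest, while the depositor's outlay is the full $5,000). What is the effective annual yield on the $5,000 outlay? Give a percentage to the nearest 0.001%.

Value after one year: 4,950 × (1 + 0.025/12)^12 = 4,950 × 1.025288 = $5,075.18.
Effective yield on the $5,000 outlay: 5,075.18 / 5,000 − 1 = 0.015036 = 1.504%.

1.504%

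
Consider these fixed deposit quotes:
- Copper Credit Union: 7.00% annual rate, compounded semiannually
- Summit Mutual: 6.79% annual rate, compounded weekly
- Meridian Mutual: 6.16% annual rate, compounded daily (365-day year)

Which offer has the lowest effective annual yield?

Copper Credit Union: (1 + 0.0700/2)^2 − 1 = 7.122%
Summit Mutual: (1 + 0.0679/52)^52 − 1 = 7.021%
Meridian Mutual: (1 + 0.0616/365)^365 − 1 = 6.353%
The lowest effective annual rate is Meridian Mutual at 6.353%.

Meridian Mutual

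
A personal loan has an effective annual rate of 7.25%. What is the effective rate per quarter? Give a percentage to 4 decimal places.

1.7652%

The per-quarter rate i satisfies (1 + i)^4 = 1 + 0.0725.
i = 1.0725^(1/4) − 1 = 0.0176521 = 1.7652%.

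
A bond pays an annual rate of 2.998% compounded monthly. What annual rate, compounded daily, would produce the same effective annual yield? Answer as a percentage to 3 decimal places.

2.994%

EAR = (1 + 0.02998/12)^12 − 1 = 0.030395.
Solve (1 + r/365)^365 = 1.030395: r/365 = 1.030395^(1/365) − 1 = 0.000082, so r = 0.029944 = 2.994%.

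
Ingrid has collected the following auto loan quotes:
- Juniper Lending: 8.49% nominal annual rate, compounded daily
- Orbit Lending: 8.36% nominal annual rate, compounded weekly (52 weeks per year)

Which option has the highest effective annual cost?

Juniper Lending

Juniper Lending: (1 + 0.0849/365)^365 − 1 = 8.860%
Orbit Lending: (1 + 0.0836/52)^52 − 1 = 8.712%
The highest effective annual rate is Juniper Lending at 8.860%.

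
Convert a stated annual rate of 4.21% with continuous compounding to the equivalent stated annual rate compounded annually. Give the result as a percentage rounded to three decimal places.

EAR under continuous compounding: e^0.0421 − 1 = 0.042999.
Compounded annually, the equivalent nominal rate is the EAR itself: 4.300%.

4.300%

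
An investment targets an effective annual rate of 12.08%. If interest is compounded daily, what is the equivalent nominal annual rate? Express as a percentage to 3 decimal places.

(1 + r/365)^365 − 1 = 0.1208, so 1 + r/365 = 1.1208^(1/365).
r/365 = 0.000312, so r = 0.114061 = 11.406%.

11.406%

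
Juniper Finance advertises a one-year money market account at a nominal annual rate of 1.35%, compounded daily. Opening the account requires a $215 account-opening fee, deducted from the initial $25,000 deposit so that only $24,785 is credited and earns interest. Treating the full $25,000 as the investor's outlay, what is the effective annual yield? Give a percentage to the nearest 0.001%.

0.487%

Value after one year: 24,785 × (1 + 0.0135/365)^365 = 24,785 × 1.013591 = $25,121.86.
Effective yield on the $25,000 outlay: 25,121.86 / 25,000 − 1 = 0.004874 = 0.487%.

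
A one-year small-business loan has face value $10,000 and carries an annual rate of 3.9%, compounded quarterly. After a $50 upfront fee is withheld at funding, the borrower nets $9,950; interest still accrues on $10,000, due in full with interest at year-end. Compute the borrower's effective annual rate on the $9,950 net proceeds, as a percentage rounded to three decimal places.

4.480%

Amount owed after one year: 10,000 × (1 + 0.039/4)^4 = 10,000 × 1.039574 = $10,395.74.
Effective rate on net proceeds: 10,395.74 / 9,950 − 1 = 0.044798 = 4.480%.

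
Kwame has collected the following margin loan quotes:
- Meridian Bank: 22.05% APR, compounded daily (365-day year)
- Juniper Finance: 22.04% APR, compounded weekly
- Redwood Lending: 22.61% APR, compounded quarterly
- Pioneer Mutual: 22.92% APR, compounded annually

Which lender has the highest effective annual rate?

Meridian Bank

Meridian Bank: (1 + 0.2205/365)^365 − 1 = 24.662%
Juniper Finance: (1 + 0.2204/52)^52 − 1 = 24.599%
Redwood Lending: (1 + 0.2261/4)^4 − 1 = 24.600%
Pioneer Mutual: compounded annually, EAR = 22.920%
The highest effective annual rate is Meridian Bank at 24.662%.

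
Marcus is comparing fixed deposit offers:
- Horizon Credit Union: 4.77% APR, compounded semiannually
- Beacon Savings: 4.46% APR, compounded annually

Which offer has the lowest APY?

Beacon Savings

Horizon Credit Union: (1 + 0.0477/2)^2 − 1 = 4.827%
Beacon Savings: compounded annually, EAR = 4.460%
The lowest effective annual rate is Beacon Savings at 4.460%.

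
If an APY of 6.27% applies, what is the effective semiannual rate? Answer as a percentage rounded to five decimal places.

3.08734%

The per-half-year rate i satisfies (1 + i)^2 = 1 + 0.0627.
i = 1.0627^(1/2) − 1 = 0.0308734 = 3.08734%.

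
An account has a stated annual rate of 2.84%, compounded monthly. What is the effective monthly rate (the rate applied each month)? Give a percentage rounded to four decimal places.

0.2367%

With a nominal annual rate compounded monthly, the periodic rate is the nominal rate divided by 12.
i = 0.0284 / 12 = 0.0023667 = 0.2367%.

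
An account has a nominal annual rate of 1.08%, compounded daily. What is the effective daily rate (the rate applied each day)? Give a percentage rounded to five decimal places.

0.00296%

With a nominal annual rate compounded daily, the periodic rate is the nominal rate divided by 365.
i = 0.0108 / 365 = 0.0000296 = 0.00296%.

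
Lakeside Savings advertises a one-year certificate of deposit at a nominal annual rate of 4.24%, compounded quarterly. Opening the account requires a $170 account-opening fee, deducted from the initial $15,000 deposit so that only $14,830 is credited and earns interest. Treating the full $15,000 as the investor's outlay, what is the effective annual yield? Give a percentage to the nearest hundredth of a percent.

3.13%

Value after one year: 14,830 × (1 + 0.0424/4)^4 = 14,830 × 1.043079 = $15,468.86.
Effective yield on the $15,000 outlay: 15,468.86 / 15,000 − 1 = 0.031257 = 3.13%.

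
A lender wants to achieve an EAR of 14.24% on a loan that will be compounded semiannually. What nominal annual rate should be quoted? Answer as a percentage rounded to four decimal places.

13.7662%

(1 + r/2)^2 − 1 = 0.1424, so 1 + r/2 = 1.1424^(1/2).
r/2 = 0.068831, so r = 0.137662 = 13.7662%.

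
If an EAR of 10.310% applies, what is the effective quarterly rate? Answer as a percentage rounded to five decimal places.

The per-quarter rate i satisfies (1 + i)^4 = 1 + 0.10310.
i = 1.10310^(1/4) − 1 = 0.0248345 = 2.48345%.

2.48345%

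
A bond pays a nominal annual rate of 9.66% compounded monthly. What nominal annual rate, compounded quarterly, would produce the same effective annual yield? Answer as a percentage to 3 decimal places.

EAR = (1 + 0.0966/12)^12 − 1 = 0.100994.
Solve (1 + r/4)^4 = 1.100994: r/4 = 1.100994^(1/4) − 1 = 0.024345, so r = 0.097380 = 9.738%.

9.738%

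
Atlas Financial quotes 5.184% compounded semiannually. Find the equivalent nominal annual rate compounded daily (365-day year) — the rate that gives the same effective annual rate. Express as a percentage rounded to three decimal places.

EAR = (1 + 0.05184/2)^2 − 1 = 0.052512.
Solve (1 + r/365)^365 = 1.052512: r/365 = 1.052512^(1/365) − 1 = 0.000140, so r = 0.051183 = 5.118%.

5.118%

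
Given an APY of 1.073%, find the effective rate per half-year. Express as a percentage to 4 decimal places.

0.5351%

The per-half-year rate i satisfies (1 + i)^2 = 1 + 0.01073.
i = 1.01073^(1/2) − 1 = 0.0053507 = 0.5351%.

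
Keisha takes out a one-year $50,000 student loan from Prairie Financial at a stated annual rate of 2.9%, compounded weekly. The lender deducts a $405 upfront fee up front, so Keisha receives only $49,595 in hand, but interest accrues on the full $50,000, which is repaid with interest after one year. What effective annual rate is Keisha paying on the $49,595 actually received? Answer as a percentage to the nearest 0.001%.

Amount owed after one year: 50,000 × (1 + 0.029/52)^52 = 50,000 × 1.029416 = $51,470.81.
Effective rate on net proceeds: 51,470.81 / 49,595 − 1 = 0.037823 = 3.782%.

3.782%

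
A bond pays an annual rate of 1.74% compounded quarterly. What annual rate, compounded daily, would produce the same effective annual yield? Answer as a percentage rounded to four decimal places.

EAR = (1 + 0.0174/4)^4 − 1 = 0.017514.
Solve (1 + r/365)^365 = 1.017514: r/365 = 1.017514^(1/365) − 1 = 0.000048, so r = 0.017363 = 1.7363%.

1.7363%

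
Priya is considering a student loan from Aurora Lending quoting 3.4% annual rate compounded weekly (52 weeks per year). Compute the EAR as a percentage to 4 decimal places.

EAR = (1 + 0.034/52)^52 − 1.
= (1 + 0.000654)^52 − 1 = 1.034573 − 1 = 3.4573%.

3.4573%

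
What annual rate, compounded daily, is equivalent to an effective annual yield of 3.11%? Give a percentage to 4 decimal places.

3.0627%

(1 + r/365)^365 − 1 = 0.0311, so 1 + r/365 = 1.0311^(1/365).
r/365 = 0.000084, so r = 0.030627 = 3.0627%.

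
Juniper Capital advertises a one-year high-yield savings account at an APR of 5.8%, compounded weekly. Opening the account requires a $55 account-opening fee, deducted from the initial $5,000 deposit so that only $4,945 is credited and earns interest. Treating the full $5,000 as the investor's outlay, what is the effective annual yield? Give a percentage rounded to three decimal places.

4.802%

Value after one year: 4,945 × (1 + 0.058/52)^52 = 4,945 × 1.059681 = $5,240.12.
Effective yield on the $5,000 outlay: 5,240.12 / 5,000 − 1 = 0.048024 = 4.802%.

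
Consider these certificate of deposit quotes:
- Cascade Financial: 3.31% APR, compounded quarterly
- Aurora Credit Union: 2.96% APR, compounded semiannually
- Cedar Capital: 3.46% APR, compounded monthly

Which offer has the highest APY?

Cascade Financial: (1 + 0.0331/4)^4 − 1 = 3.351%
Aurora Credit Union: (1 + 0.0296/2)^2 − 1 = 2.982%
Cedar Capital: (1 + 0.0346/12)^12 − 1 = 3.515%
The highest effective annual rate is Cedar Capital at 3.515%.

Cedar Capital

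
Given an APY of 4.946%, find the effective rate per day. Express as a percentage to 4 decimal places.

The per-day rate i satisfies (1 + i)^365 = 1 + 0.04946.
i = 1.04946^(1/365) − 1 = 0.0001323 = 0.0132%.

0.0132%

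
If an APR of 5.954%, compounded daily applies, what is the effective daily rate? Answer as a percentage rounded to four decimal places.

With a nominal annual rate compounded daily, the periodic rate is the nominal rate divided by 365.
i = 0.05954 / 365 = 0.0001631 = 0.0163%.

0.0163%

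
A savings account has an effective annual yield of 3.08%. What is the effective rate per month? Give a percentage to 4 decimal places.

0.2531%

The per-month rate i satisfies (1 + i)^12 = 1 + 0.0308.
i = 1.0308^(1/12) − 1 = 0.0025311 = 0.2531%.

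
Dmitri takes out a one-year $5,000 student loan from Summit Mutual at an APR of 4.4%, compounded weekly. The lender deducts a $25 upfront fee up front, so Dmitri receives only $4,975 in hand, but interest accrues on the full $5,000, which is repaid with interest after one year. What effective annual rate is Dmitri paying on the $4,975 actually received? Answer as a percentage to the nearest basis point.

Amount owed after one year: 5,000 × (1 + 0.044/52)^52 = 5,000 × 1.044963 = $5,224.81.
Effective rate on net proceeds: 5,224.81 / 4,975 − 1 = 0.050214 = 5.02%.

5.02%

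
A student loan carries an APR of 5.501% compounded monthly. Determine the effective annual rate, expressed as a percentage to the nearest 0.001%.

EAR = (1 + 0.05501/12)^12 − 1.
= (1 + 0.004584)^12 − 1 = 1.056418 − 1 = 5.642%.

5.642%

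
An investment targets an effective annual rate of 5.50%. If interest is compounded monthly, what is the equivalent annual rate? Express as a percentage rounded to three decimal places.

5.366%

(1 + r/12)^12 − 1 = 0.0550, so 1 + r/12 = 1.0550^(1/12).
r/12 = 0.004472, so r = 0.053660 = 5.366%.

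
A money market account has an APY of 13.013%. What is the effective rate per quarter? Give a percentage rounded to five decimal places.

3.10556%

The per-quarter rate i satisfies (1 + i)^4 = 1 + 0.13013.
i = 1.13013^(1/4) − 1 = 0.0310556 = 3.10556%.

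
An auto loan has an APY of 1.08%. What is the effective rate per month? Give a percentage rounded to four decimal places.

0.0896%

The per-month rate i satisfies (1 + i)^12 = 1 + 0.0108.
i = 1.0108^(1/12) − 1 = 0.0008956 = 0.0896%.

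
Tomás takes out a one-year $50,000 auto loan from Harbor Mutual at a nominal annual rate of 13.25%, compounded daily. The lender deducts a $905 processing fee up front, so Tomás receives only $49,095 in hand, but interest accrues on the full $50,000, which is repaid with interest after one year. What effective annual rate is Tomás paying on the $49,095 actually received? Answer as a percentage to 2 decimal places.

Amount owed after one year: 50,000 × (1 + 0.1325/365)^365 = 50,000 × 1.141652 = $57,082.58.
Effective rate on net proceeds: 57,082.58 / 49,095 − 1 = 0.162696 = 16.27%.

16.27%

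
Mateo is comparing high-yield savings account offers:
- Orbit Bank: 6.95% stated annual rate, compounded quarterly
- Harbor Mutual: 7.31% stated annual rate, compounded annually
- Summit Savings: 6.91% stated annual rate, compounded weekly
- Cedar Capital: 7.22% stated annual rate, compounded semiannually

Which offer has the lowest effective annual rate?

Orbit Bank

Orbit Bank: (1 + 0.0695/4)^4 − 1 = 7.133%
Harbor Mutual: compounded annually, EAR = 7.310%
Summit Savings: (1 + 0.0691/52)^52 − 1 = 7.149%
Cedar Capital: (1 + 0.0722/2)^2 − 1 = 7.350%
The lowest effective annual rate is Orbit Bank at 7.133%.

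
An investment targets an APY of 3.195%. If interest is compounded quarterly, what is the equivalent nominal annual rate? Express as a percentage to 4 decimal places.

(1 + r/4)^4 − 1 = 0.03195, so 1 + r/4 = 1.03195^(1/4).
r/4 = 0.007894, so r = 0.031574 = 3.1574%.

3.1574%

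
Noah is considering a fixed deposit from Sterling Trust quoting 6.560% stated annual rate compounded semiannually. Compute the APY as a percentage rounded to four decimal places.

EAR = (1 + 0.06560/2)^2 − 1.
= 1.066676 − 1 = 6.6676%.

6.6676%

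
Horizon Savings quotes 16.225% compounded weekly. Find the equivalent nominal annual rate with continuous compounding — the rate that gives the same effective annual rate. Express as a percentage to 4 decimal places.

EAR = (1 + 0.16225/52)^52 − 1 = 0.175857.
Equivalent continuous rate: r = ln(1 + 0.175857) = 0.161997 = 16.1997%.

16.1997%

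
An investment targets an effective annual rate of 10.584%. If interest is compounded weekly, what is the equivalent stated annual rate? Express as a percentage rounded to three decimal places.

(1 + r/52)^52 − 1 = 0.10584, so 1 + r/52 = 1.10584^(1/52).
r/52 = 0.001937, so r = 0.100703 = 10.070%.

10.070%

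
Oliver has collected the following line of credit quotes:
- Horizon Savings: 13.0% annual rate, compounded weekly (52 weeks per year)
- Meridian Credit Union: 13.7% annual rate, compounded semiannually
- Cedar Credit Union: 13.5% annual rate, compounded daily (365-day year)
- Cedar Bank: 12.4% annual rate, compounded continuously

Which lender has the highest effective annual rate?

Cedar Credit Union

Horizon Savings: (1 + 0.130/52)^52 − 1 = 13.864%
Meridian Credit Union: (1 + 0.137/2)^2 − 1 = 14.169%
Cedar Credit Union: (1 + 0.135/365)^365 − 1 = 14.451%
Cedar Bank: e^0.124 − 1 = 13.202%
The highest effective annual rate is Cedar Credit Union at 14.451%.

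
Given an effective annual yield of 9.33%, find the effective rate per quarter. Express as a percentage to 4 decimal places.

2.2551%

The per-quarter rate i satisfies (1 + i)^4 = 1 + 0.0933.
i = 1.0933^(1/4) − 1 = 0.0225507 = 2.2551%.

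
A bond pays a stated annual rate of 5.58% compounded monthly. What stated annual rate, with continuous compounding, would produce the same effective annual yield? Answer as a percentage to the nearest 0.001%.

EAR = (1 + 0.0558/12)^12 − 1 = 0.057249.
Equivalent continuous rate: r = ln(1 + 0.057249) = 0.055671 = 5.567%.

5.567%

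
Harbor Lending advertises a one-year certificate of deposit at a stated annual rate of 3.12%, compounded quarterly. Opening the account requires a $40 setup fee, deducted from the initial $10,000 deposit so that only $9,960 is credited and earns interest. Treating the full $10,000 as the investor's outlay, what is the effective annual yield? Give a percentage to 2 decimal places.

Value after one year: 9,960 × (1 + 0.0312/4)^4 = 9,960 × 1.031567 = $10,274.41.
Effective yield on the $10,000 outlay: 10,274.41 / 10,000 − 1 = 0.027441 = 2.74%.

2.74%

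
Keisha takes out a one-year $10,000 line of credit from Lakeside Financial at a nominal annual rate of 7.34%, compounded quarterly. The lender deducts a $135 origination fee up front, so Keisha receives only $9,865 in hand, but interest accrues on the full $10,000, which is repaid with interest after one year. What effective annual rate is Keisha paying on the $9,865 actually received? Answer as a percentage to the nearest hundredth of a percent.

Amount owed after one year: 10,000 × (1 + 0.0734/4)^4 = 10,000 × 1.075445 = $10,754.45.
Effective rate on net proceeds: 10,754.45 / 9,865 − 1 = 0.090162 = 9.02%.

9.02%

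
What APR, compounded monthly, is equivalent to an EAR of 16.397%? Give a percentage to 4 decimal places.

15.2801%

(1 + r/12)^12 − 1 = 0.16397, so 1 + r/12 = 1.16397^(1/12).
r/12 = 0.012733, so r = 0.152801 = 15.2801%.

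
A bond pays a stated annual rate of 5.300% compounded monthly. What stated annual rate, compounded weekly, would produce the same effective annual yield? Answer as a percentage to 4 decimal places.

5.2910%

EAR = (1 + 0.05300/12)^12 − 1 = 0.054307.
Solve (1 + r/52)^52 = 1.054307: r/52 = 1.054307^(1/52) − 1 = 0.001018, so r = 0.052910 = 5.2910%.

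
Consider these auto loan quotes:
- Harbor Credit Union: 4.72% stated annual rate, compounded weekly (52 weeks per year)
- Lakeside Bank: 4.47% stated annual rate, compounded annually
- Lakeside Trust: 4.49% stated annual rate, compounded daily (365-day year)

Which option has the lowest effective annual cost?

Lakeside Bank

Harbor Credit Union: (1 + 0.0472/52)^52 − 1 = 4.831%
Lakeside Bank: compounded annually, EAR = 4.470%
Lakeside Trust: (1 + 0.0449/365)^365 − 1 = 4.592%
The lowest effective annual rate is Lakeside Bank at 4.470%.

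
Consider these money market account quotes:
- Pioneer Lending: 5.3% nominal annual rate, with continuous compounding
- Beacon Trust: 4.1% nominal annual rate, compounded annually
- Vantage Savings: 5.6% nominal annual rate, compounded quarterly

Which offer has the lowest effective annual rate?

Beacon Trust

Pioneer Lending: e^0.053 − 1 = 5.443%
Beacon Trust: compounded annually, EAR = 4.100%
Vantage Savings: (1 + 0.056/4)^4 − 1 = 5.719%
The lowest effective annual rate is Beacon Trust at 4.100%.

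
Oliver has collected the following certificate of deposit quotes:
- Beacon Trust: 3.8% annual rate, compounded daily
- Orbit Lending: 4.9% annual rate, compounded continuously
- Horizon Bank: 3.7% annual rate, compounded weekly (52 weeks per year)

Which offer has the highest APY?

Orbit Lending

Beacon Trust: (1 + 0.038/365)^365 − 1 = 3.873%
Orbit Lending: e^0.049 − 1 = 5.022%
Horizon Bank: (1 + 0.037/52)^52 − 1 = 3.768%
The highest effective annual rate is Orbit Lending at 5.022%.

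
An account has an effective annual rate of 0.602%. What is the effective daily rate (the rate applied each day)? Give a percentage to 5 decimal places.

The per-day rate i satisfies (1 + i)^365 = 1 + 0.00602.
i = 1.00602^(1/365) − 1 = 0.0000164 = 0.00164%.

0.00164%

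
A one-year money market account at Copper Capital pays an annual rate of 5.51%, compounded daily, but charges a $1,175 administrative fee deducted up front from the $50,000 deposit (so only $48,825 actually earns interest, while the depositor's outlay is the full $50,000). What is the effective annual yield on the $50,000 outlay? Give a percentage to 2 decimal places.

Value after one year: 48,825 × (1 + 0.0551/365)^365 = 48,825 × 1.056642 = $51,590.54.
Effective yield on the $50,000 outlay: 51,590.54 / 50,000 − 1 = 0.031811 = 3.18%.

3.18%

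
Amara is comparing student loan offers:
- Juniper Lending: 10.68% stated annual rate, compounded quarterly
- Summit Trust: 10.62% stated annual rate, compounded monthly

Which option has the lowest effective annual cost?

Juniper Lending: (1 + 0.1068/4)^4 − 1 = 11.115%
Summit Trust: (1 + 0.1062/12)^12 − 1 = 11.152%
The lowest effective annual rate is Juniper Lending at 11.115%.

Juniper Lending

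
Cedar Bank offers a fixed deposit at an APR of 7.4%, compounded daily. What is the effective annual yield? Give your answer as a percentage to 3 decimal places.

EAR = (1 + 0.074/365)^365 − 1.
= (1 + 0.000203)^365 − 1 = 1.076799 − 1 = 7.680%.

7.680%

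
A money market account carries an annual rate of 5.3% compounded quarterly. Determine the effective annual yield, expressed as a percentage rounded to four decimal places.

5.4063%

EAR = (1 + 0.053/4)^4 − 1.
= 1.054063 − 1 = 5.4063%.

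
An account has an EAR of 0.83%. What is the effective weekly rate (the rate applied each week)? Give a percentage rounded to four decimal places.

The per-week rate i satisfies (1 + i)^52 = 1 + 0.0083.
i = 1.0083^(1/52) − 1 = 0.0001590 = 0.0159%.

0.0159%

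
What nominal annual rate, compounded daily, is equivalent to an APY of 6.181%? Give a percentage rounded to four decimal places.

(1 + r/365)^365 − 1 = 0.06181, so 1 + r/365 = 1.06181^(1/365).
r/365 = 0.000164, so r = 0.059980 = 5.9980%.

5.9980%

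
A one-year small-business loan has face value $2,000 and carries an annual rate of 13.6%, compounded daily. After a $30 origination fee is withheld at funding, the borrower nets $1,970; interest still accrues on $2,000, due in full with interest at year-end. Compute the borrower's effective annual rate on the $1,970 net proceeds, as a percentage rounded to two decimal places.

16.31%

Amount owed after one year: 2,000 × (1 + 0.136/365)^365 = 2,000 × 1.145653 = $2,291.31.
Effective rate on net proceeds: 2,291.31 / 1,970 − 1 = 0.163099 = 16.31%.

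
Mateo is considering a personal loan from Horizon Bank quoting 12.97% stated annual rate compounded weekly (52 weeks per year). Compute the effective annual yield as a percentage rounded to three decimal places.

EAR = (1 + 0.1297/52)^52 − 1.
= (1 + 0.002494)^52 − 1 = 1.138303 − 1 = 13.830%.

13.830%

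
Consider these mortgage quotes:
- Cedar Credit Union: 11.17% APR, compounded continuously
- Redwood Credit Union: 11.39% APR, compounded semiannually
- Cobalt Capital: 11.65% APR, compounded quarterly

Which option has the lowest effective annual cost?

Cedar Credit Union: e^0.1117 − 1 = 11.818%
Redwood Credit Union: (1 + 0.1139/2)^2 − 1 = 11.714%
Cobalt Capital: (1 + 0.1165/4)^4 − 1 = 12.169%
The lowest effective annual rate is Redwood Credit Union at 11.714%.

Redwood Credit Union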